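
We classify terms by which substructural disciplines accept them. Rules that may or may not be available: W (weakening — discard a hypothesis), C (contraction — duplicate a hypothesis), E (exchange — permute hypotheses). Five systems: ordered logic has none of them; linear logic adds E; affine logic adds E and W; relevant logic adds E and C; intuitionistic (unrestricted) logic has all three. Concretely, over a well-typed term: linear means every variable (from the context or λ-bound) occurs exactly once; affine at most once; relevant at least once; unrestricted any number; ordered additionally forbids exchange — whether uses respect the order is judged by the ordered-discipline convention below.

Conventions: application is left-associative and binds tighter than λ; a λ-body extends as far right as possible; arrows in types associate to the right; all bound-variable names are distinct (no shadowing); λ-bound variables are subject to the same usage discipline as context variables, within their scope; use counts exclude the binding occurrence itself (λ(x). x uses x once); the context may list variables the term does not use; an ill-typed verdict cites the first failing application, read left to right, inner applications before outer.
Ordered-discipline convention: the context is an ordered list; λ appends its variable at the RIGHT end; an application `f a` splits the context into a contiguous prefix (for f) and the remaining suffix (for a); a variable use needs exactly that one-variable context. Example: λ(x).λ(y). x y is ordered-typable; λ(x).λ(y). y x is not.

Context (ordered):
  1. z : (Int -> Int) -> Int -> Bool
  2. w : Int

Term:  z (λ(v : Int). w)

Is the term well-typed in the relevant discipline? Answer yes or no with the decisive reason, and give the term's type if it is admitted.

no — needs weakening: v unused
usage: z: 1, w: 1, v [bound]: 0
use order (left to right): z, w
typing: well-typed at Int -> Bool
across the five disciplines: ordered ✗; linear ✗; affine ✓; relevant ✗; unrestricted ✓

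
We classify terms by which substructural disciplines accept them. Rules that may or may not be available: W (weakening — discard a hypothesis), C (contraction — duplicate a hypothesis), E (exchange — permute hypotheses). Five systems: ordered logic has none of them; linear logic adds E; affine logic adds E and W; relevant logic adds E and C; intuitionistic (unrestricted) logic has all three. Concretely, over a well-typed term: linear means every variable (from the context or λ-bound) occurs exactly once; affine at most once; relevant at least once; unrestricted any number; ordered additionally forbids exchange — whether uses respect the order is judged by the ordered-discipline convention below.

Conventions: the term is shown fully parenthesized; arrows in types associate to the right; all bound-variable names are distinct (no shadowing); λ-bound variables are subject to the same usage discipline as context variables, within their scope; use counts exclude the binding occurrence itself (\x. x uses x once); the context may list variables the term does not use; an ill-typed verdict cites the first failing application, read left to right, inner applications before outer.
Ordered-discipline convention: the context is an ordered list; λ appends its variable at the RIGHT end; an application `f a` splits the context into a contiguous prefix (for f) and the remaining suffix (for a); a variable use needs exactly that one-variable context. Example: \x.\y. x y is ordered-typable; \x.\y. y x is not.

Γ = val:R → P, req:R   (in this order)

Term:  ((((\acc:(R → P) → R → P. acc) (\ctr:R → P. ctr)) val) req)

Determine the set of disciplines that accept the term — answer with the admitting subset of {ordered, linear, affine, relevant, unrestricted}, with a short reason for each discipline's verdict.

admitting disciplines: ordered, linear, affine, relevant, unrestricted
use counts: val: 1, req: 1, acc (λ-bound): 1, ctr (λ-bound): 1
order of uses: acc, ctr, val, req
typing: well-typed at P
ordered ✓ (val, req, acc, ctr: once each, no exchange needed)
linear ✓ (exactly-once usage across val, req, acc, ctr)
affine ✓ (none of val, req, acc, ctr used more than once)
relevant ✓ (every one of val, req, acc, ctr appears)
unrestricted ✓ (typability at P is all that's needed)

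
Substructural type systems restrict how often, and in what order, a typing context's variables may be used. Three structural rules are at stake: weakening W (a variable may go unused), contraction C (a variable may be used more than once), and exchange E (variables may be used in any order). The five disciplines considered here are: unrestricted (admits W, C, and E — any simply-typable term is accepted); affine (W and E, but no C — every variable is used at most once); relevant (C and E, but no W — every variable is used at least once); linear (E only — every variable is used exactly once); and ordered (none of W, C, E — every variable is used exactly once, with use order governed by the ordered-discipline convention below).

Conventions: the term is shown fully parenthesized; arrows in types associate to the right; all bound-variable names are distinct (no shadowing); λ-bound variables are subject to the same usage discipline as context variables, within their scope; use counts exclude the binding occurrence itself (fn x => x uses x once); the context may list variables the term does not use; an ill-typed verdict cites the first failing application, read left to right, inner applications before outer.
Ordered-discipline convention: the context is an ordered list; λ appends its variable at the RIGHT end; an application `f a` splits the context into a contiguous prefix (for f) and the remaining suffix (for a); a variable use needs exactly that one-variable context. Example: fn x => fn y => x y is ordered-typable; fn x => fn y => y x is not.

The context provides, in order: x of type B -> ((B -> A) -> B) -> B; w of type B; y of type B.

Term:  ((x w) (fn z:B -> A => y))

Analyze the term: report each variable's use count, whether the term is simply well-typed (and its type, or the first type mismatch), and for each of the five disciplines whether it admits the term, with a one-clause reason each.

variable uses: x: 1, w: 1, y: 1, z [bound]: 0
uses in reading order: x, w, y
typing: ✓ — B
ordered: ✗, z never used (weakening)
linear: ✗, z never used (weakening)
affine: ✓, no duplicate uses among x, w, y, z
relevant: ✗, z never used (weakening)
unrestricted: ✓, typability at B is all that's needed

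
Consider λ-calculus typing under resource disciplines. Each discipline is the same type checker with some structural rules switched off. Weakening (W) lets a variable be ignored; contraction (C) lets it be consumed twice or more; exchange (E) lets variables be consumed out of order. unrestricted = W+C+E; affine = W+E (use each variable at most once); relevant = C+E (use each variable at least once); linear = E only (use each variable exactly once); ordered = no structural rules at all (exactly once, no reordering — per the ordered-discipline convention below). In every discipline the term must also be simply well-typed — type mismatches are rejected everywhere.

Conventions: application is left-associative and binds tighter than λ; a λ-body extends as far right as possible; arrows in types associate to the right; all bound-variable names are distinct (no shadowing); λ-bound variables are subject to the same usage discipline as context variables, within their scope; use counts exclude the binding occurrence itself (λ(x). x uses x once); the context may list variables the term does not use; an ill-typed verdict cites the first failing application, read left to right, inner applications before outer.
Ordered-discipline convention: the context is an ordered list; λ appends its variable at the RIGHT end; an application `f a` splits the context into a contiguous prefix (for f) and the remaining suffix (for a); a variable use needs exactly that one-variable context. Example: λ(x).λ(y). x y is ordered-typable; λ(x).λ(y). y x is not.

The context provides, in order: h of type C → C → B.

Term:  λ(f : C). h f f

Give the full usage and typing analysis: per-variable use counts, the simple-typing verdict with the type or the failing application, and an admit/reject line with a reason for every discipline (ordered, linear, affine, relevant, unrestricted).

use counts: h ×1, f (bound) ×2
order of uses: h, f, f
typing: well-typed at C → B
ordered: ✗, repeated use of f ×2
linear: ✗, repeated use of f ×2
affine: ✗, repeated use of f ×2
relevant: ✓, h, f: all used, weakening unneeded
unrestricted: ✓, well-typed at C → B; no restrictions here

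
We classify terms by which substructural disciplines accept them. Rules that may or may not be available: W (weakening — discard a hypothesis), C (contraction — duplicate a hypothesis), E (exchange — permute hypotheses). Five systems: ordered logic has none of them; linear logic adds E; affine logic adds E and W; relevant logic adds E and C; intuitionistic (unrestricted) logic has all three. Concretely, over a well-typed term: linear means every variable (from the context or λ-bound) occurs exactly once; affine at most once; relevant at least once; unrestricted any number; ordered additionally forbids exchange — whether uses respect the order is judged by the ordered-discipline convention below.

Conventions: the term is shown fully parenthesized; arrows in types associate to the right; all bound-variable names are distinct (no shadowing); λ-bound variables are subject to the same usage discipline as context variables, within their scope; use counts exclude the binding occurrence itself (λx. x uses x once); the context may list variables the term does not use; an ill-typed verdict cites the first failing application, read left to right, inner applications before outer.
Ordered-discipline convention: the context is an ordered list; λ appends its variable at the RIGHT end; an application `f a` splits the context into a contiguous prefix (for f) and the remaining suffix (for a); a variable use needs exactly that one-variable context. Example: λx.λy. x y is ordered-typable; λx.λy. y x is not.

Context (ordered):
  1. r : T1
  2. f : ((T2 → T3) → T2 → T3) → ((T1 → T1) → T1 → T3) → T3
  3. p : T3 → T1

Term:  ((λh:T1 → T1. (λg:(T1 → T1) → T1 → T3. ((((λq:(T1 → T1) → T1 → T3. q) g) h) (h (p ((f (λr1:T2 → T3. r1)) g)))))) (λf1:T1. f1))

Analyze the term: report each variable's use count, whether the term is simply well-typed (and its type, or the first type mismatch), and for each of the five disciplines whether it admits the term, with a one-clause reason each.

counts: r: 0, f: 1, p: 1, h (λ-bound): 2, g (λ-bound): 2, q (λ-bound): 1, r1 (λ-bound): 1, f1 (λ-bound): 1
uses in reading order: q, g, h, h, p, f, r1, g, f1
typing: the term checks, with type ((T1 → T1) → T1 → T3) → T3
ordered ✗ (uses contraction: h ×2, g ×2; r left unused)
linear ✗ (uses contraction: h ×2, g ×2; r left unused)
affine ✗ (uses contraction: h ×2, g ×2)
relevant ✗ (r left unused)
unrestricted ✓ (simply typable at ((T1 → T1) → T1 → T3) → T3; W, C, E all held)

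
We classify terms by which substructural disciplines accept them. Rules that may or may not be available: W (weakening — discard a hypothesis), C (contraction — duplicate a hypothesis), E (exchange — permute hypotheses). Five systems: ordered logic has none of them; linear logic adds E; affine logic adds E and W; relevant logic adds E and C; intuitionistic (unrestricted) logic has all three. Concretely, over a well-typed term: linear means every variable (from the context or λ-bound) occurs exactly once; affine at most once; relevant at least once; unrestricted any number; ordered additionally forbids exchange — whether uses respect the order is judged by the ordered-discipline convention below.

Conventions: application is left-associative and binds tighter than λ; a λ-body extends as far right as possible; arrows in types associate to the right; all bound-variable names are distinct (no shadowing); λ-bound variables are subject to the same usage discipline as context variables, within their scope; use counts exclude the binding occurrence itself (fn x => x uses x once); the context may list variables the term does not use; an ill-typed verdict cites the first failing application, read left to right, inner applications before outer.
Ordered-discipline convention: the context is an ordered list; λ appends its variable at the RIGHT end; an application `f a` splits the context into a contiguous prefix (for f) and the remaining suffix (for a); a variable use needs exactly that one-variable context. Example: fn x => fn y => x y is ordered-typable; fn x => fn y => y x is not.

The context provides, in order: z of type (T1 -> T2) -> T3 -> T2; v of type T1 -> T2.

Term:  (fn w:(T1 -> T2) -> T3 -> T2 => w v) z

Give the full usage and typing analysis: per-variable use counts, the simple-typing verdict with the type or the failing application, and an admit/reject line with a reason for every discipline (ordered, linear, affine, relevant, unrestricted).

usage: z: 1×, v: 1×, w [bound]: 1×
left-to-right use order: w, v, z
typing: well-typed at T3 -> T2
ordered: ✗ — needs exchange: uses follow w, v, z
linear: ✓ — each of z, v, w used exactly once
affine: ✓ — z, v, w: no repeats, contraction unneeded
relevant: ✓ — every one of z, v, w appears
unrestricted: ✓ — typability at T3 -> T2 is all that's needed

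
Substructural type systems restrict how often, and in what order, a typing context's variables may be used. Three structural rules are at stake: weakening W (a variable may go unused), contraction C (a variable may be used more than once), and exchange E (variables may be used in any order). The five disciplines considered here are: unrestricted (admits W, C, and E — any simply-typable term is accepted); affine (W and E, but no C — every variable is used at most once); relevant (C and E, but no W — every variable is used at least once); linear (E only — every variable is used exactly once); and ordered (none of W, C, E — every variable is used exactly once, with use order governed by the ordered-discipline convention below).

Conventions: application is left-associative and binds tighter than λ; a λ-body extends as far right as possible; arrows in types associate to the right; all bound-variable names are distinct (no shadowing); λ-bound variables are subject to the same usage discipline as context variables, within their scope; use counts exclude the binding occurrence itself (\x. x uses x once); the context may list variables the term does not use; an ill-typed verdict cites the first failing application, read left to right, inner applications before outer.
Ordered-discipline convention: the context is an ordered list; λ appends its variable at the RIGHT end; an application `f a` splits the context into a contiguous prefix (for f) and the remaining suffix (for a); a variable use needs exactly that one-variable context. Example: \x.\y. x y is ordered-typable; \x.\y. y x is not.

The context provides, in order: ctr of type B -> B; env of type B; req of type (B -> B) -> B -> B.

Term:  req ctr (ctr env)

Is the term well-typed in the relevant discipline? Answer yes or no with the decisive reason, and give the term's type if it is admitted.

yes — none of ctr, env, req goes unused; term : B
variable uses: ctr: 2×, env: 1×, req: 1×
order of uses: req, ctr, ctr, env
typing: the term checks, with type B
summary: ordered ✗; linear ✗; affine ✗; relevant ✓; unrestricted ✓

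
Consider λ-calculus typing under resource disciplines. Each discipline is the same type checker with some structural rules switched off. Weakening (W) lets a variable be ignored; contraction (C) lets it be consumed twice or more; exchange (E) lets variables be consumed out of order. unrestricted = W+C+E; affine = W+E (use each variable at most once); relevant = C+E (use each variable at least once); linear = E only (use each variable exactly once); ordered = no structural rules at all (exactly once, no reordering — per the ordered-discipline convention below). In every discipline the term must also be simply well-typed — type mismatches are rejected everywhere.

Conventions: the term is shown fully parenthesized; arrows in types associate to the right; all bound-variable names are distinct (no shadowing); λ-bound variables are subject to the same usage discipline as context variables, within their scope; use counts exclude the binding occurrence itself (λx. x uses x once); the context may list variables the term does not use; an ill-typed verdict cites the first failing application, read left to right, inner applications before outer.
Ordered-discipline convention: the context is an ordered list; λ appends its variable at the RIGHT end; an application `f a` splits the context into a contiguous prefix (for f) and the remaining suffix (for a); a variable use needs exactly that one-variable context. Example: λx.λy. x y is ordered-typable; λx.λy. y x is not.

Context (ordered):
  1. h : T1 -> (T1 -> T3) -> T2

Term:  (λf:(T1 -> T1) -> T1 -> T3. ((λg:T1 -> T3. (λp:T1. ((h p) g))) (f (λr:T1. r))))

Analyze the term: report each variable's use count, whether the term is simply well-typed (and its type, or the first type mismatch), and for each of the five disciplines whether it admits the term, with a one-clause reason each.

variable uses: h: 1; f [bound]: 1; g [bound]: 1; p [bound]: 1; r [bound]: 1
use order (left to right): h, p, g, f, r
typing: well-typed at ((T1 -> T1) -> T1 -> T3) -> T1 -> T2
ordered: ✗, no ordered split (uses run h, p, g, f, r)
linear: ✓, h, f, g, p, r: one use apiece
affine: ✓, none of h, f, g, p, r used more than once
relevant: ✓, none of h, f, g, p, r goes unused
unrestricted: ✓, type-checks (((T1 -> T1) -> T1 -> T3) -> T1 -> T2) and nothing is barred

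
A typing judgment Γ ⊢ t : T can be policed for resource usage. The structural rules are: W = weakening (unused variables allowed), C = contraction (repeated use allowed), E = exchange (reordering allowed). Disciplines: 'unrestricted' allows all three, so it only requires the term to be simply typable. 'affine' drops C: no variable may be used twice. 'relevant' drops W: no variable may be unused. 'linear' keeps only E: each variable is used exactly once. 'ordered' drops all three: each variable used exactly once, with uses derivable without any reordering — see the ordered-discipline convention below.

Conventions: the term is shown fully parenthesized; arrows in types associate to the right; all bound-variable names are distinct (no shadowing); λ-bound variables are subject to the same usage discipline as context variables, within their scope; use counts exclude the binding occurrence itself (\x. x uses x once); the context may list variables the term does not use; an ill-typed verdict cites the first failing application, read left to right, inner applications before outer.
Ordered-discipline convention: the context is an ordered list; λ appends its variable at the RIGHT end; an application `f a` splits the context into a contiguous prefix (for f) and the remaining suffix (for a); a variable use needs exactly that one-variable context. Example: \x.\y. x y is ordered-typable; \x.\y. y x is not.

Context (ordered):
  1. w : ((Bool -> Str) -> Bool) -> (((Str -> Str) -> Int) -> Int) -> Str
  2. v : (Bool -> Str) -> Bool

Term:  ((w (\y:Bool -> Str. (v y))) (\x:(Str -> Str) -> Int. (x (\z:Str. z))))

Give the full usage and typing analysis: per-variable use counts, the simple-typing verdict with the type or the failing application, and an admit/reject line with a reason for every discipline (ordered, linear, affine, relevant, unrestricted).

counts: w: 1, v: 1, y [bound]: 1, x [bound]: 1, z [bound]: 1
use order (left to right): w, v, y, x, z
typing: the term checks, with type Str
ordered: ✓ — w, v, y, x, z: once each, no exchange needed
linear: ✓ — single use per variable (w, v, y, x, z)
affine: ✓ — at most one use each (w, v, y, x, z)
relevant: ✓ — at least one use each (w, v, y, x, z)
unrestricted: ✓ — well-typed at Str; no restrictions here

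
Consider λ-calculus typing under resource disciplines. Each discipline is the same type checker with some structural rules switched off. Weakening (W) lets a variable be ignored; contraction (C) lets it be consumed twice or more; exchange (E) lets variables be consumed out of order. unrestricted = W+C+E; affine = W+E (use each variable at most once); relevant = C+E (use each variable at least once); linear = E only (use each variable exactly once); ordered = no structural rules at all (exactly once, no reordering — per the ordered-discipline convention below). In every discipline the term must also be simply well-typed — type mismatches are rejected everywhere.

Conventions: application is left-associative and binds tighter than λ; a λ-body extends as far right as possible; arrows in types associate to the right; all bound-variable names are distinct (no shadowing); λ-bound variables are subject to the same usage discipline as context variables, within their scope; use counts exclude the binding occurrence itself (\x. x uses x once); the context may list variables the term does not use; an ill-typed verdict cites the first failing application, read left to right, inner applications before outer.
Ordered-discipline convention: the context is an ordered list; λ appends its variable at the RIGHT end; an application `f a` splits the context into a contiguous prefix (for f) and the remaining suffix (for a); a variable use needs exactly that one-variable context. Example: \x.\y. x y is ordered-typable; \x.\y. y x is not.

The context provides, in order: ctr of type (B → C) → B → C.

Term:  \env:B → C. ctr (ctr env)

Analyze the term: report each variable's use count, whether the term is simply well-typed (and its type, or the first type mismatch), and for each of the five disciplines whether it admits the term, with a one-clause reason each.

usage: ctr=2; env (λ-bound)=1
order of uses: ctr, ctr, env
typing: the term checks, with type (B → C) → B → C
ordered: ✗, ctr ×2 used more than once (contraction)
linear: ✗, ctr ×2 used more than once (contraction)
affine: ✗, ctr ×2 used more than once (contraction)
relevant: ✓, at least one use each (ctr, env)
unrestricted: ✓, type-checks ((B → C) → B → C) and nothing is barred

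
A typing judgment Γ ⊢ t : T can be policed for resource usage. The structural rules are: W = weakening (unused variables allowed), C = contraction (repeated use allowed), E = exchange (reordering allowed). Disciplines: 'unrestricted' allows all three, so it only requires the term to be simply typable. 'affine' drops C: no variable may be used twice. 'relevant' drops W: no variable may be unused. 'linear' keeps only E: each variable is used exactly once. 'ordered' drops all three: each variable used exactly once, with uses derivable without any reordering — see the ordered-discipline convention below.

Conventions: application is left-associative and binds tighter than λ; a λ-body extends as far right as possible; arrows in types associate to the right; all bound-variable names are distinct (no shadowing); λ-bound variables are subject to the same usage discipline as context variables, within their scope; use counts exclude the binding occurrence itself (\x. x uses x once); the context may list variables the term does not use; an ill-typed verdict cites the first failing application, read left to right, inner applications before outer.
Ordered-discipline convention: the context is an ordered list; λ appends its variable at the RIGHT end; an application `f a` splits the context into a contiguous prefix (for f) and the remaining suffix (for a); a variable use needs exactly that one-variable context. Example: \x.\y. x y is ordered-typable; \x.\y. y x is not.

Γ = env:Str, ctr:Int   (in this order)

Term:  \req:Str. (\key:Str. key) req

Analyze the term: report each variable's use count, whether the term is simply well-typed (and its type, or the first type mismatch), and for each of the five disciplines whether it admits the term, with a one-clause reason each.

counts: env=0; ctr=0; req (λ-bound)=1; key (λ-bound)=1
order of uses: key, req
typing: well-typed — term : Str → Str
ordered: ✗ — env, ctr left unused
linear: ✗ — env, ctr left unused
affine: ✓ — env, ctr, req, key: no repeats, contraction unneeded
relevant: ✗ — env, ctr left unused
unrestricted: ✓ — typability at Str → Str is all that's needed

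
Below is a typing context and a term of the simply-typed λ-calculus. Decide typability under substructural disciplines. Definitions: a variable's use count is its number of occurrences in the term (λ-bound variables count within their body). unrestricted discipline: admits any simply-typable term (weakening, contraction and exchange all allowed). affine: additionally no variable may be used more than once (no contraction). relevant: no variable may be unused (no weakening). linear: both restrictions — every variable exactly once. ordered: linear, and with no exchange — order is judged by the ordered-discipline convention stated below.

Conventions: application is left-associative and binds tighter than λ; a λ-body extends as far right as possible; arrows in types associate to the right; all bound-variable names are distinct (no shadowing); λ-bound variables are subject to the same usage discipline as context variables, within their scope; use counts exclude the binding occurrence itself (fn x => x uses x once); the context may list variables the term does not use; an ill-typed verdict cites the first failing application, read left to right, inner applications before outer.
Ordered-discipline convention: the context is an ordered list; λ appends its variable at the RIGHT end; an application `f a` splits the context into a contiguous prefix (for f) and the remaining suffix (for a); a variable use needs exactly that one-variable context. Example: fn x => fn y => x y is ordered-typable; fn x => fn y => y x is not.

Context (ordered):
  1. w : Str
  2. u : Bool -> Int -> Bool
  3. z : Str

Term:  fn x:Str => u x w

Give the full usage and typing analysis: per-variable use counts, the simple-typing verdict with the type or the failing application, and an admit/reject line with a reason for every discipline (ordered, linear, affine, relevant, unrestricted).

counts: w ×1; u ×1; z ×0; x (bound) ×1
left-to-right use order: u, x, w
typing: ill-typed: a function awaiting Bool gets Str
ordered: ✗, not simply typable
linear: ✗, fails simple typing
affine: ✗, a type mismatch blocks all five
relevant: ✗, the type mismatch rejects it
unrestricted: ✗, not simply typable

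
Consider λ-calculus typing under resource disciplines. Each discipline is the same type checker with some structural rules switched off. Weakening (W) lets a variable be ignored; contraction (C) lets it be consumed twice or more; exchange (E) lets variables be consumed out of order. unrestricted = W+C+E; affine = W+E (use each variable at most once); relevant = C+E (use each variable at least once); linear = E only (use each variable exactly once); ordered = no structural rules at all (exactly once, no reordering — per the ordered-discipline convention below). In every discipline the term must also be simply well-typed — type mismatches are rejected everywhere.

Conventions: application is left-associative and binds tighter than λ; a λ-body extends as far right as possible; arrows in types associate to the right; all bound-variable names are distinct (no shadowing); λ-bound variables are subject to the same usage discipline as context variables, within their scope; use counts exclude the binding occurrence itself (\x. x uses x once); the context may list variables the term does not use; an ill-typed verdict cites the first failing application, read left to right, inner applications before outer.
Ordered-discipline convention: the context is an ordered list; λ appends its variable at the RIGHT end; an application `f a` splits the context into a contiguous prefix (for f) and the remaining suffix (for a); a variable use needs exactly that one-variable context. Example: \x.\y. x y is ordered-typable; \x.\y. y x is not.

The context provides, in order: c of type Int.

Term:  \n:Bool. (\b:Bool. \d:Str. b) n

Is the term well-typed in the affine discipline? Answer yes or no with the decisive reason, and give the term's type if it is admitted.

yes — none of c, n, b, d used more than once; term : Bool → Str → Bool
usage: c: 0×, n (bound): 1×, b (bound): 1×, d (bound): 0×
uses in reading order: b, n
typing: well-typed — term : Bool → Str → Bool
per-discipline verdicts: ordered ✗ | linear ✗ | affine ✓ | relevant ✗ | unrestricted ✓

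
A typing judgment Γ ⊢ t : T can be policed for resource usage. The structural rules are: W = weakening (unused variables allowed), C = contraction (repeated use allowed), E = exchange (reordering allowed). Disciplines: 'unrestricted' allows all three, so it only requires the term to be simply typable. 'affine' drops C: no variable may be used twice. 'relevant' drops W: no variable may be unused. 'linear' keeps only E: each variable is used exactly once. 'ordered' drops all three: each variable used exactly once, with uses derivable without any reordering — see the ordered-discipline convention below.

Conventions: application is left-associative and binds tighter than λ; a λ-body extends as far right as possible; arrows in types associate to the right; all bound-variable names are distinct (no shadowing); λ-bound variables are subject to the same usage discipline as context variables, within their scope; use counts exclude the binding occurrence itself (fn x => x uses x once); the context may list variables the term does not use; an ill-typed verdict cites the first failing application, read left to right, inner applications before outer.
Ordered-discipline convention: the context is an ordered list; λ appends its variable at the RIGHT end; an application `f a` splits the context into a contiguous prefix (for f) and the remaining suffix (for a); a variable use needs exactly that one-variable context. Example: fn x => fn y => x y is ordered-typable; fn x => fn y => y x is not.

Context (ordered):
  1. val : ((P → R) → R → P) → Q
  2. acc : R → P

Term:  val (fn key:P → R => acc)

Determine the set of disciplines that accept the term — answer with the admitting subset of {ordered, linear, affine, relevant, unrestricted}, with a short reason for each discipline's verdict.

accepted by: affine, unrestricted
use counts: val: 1×; acc: 1×; key (bound): 0×
left-to-right use order: val, acc
typing: well-typed at Q
ordered ✗ (key left unused)
linear ✗ (key left unused)
affine ✓ (at most one use each (val, acc, key))
relevant ✗ (key left unused)
unrestricted ✓ (type-checks (Q) and nothing is barred)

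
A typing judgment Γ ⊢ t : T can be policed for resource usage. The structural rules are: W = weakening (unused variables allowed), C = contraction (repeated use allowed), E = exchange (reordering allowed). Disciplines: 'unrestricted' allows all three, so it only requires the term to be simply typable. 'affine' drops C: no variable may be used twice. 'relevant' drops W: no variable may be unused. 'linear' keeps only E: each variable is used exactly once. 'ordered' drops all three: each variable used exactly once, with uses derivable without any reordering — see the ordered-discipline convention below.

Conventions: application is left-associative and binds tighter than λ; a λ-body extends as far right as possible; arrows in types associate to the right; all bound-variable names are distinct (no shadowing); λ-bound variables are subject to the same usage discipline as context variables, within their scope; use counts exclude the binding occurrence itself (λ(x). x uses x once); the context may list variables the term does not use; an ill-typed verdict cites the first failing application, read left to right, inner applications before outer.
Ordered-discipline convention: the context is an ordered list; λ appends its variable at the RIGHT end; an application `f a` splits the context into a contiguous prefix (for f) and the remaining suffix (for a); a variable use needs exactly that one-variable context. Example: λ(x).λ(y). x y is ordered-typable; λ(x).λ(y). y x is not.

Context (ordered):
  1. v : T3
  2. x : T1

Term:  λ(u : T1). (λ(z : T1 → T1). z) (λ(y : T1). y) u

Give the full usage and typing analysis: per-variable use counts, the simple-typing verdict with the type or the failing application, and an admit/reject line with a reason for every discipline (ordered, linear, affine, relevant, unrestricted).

use counts: v=0; x=0; u (λ-bound)=1; z (λ-bound)=1; y (λ-bound)=1
left-to-right use order: z, y, u
typing: well-typed at T1 → T1
ordered ✗ (unused: v, x — weakening required)
linear ✗ (unused: v, x — weakening required)
affine ✓ (no duplicate uses among v, x, u, z, y)
relevant ✗ (unused: v, x — weakening required)
unrestricted ✓ (type-checks (T1 → T1) and nothing is barred)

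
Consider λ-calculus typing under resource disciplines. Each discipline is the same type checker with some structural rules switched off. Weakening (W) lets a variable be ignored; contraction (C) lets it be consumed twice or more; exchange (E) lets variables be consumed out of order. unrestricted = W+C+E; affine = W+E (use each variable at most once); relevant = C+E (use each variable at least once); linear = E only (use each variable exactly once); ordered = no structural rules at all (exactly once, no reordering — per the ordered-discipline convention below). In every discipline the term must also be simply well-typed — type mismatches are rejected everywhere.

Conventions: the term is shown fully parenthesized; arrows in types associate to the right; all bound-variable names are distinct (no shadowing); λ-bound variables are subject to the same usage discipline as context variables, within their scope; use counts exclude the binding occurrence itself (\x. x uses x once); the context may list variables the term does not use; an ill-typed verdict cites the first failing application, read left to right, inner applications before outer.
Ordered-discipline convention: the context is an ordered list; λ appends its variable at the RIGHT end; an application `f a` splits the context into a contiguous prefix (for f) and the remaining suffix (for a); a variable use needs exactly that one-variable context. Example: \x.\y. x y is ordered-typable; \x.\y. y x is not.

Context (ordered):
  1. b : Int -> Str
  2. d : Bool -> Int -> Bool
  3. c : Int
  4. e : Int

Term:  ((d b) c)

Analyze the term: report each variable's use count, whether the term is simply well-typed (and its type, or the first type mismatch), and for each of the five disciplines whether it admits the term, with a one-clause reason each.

usage: b=1, d=1, c=1, e=0
order of uses: d, b, c
typing: ill-typed: an argument Int -> Str mismatches the expected Bool
ordered: ✗, fails simple typing
linear: ✗, a type mismatch blocks all five
affine: ✗, the type mismatch rejects it
relevant: ✗, not simply typable
unrestricted: ✗, fails simple typing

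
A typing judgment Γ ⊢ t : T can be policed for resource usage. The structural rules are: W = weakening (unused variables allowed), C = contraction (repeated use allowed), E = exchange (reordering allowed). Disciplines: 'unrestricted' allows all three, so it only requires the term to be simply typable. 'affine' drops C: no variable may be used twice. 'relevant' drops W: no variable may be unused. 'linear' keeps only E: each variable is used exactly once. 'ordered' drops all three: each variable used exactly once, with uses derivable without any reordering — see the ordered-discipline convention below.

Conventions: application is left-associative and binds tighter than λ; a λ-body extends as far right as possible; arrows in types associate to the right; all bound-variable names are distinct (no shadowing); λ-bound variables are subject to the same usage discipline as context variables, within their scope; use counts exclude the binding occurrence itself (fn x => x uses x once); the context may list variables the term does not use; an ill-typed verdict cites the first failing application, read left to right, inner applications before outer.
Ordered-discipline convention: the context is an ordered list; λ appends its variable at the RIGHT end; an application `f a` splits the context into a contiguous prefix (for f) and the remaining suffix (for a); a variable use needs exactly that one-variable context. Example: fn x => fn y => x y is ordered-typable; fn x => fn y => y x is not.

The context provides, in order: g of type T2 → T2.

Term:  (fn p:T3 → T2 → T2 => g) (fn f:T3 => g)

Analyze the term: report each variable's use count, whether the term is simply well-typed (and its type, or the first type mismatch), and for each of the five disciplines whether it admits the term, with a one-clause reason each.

variable uses: g: 2; p (λ-bound): 0; f (λ-bound): 0
left-to-right use order: g, g
typing: well-typed — term : T2 → T2
ordered: ✗ — uses contraction: g ×2; unused: p, f — weakening required
linear: ✗ — uses contraction: g ×2; unused: p, f — weakening required
affine: ✗ — uses contraction: g ×2
relevant: ✗ — unused: p, f — weakening required
unrestricted: ✓ — well-typed at T2 → T2; no restrictions here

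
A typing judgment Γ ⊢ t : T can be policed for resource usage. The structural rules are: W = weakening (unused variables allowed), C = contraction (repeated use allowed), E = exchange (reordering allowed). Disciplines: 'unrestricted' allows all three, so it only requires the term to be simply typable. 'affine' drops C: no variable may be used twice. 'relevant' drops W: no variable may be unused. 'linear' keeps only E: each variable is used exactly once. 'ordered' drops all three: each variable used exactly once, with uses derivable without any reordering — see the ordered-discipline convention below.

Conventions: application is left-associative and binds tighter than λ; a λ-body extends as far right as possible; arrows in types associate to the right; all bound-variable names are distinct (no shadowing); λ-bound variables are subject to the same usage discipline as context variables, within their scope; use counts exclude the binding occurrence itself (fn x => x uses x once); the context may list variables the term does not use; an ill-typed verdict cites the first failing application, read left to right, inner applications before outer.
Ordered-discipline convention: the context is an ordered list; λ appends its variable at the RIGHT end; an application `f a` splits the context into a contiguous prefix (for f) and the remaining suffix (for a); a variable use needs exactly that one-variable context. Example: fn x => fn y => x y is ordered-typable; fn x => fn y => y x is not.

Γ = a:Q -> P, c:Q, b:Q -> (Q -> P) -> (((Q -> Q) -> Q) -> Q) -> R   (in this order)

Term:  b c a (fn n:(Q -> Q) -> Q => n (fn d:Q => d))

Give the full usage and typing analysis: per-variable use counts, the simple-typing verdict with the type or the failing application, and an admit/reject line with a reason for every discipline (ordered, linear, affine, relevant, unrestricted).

variable uses: a: 1, c: 1, b: 1, n [bound]: 1, d [bound]: 1
use order (left to right): b, c, a, n, d
typing: ✓ — R
ordered ✗ (use order b, c, a, n, d needs exchange)
linear ✓ (a, c, b, n, d: one use apiece)
affine ✓ (no duplicate uses among a, c, b, n, d)
relevant ✓ (every one of a, c, b, n, d appears)
unrestricted ✓ (simply typable at R; W, C, E all held)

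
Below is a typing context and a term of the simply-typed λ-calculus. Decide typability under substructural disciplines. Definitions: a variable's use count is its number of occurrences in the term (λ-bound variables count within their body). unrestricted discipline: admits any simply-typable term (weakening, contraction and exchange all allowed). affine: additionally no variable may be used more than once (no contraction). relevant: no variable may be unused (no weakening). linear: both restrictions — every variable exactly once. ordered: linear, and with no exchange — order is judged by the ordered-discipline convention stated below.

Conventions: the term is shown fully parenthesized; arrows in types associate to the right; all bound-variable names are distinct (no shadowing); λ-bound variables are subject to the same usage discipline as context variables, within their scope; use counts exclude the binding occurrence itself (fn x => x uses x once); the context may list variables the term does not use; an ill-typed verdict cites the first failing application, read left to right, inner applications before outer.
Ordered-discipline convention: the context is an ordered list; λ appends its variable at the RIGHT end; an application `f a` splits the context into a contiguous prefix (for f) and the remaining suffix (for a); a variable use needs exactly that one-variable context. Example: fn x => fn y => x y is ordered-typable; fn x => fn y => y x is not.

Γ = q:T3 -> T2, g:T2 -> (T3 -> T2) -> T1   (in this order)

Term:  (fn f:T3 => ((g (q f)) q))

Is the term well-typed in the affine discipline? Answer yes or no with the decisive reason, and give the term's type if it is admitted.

no — uses contraction: q ×2
variable uses: q=2, g=1, f [bound]=1
use order (left to right): g, q, f, q
typing: well-typed at T3 -> T1
all disciplines: ordered ✗, linear ✗, affine ✗, relevant ✓, unrestricted ✓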